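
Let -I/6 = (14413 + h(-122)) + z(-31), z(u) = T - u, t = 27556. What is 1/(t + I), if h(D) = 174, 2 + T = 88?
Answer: -1/60668 ≈ -1.6483e-5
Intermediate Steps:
T = 86 (T = -2 + 88 = 86)
z(u) = 86 - u
I = -88224 (I = -6*((14413 + 174) + (86 - 1*(-31))) = -6*(14587 + (86 + 31)) = -6*(14587 + 117) = -6*14704 = -88224)
1/(t + I) = 1/(27556 - 88224) = 1/(-60668) = -1/60668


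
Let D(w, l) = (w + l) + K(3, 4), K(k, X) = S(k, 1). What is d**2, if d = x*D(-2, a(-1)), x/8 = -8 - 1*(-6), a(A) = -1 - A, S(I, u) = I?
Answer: 256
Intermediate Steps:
K(k, X) = k
D(w, l) = 3 + l + w (D(w, l) = (w + l) + 3 = (l + w) + 3 = 3 + l + w)
x = -16 (x = 8*(-8 - 1*(-6)) = 8*(-8 + 6) = 8*(-2) = -16)
d = -16 (d = -16*(3 + (-1 - 1*(-1)) - 2) = -16*(3 + (-1 + 1) - 2) = -16*(3 + 0 - 2) = -16*1 = -16)
d**2 = (-16)**2 = 256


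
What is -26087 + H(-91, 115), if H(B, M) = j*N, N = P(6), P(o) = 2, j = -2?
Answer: -26091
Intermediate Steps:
N = 2
H(B, M) = -4 (H(B, M) = -2*2 = -4)
-26087 + H(-91, 115) = -26087 - 4 = -26091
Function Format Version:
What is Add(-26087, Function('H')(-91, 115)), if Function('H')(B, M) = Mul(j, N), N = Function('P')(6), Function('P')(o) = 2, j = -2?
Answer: -26091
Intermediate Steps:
N = 2
Function('H')(B, M) = -4 (Function('H')(B, M) = Mul(-2, 2) = -4)
Add(-26087, Function('H')(-91, 115)) = Add(-26087, -4) = -26091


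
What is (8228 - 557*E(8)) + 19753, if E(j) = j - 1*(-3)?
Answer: 21854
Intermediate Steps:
E(j) = 3 + j (E(j) = j + 3 = 3 + j)
(8228 - 557*E(8)) + 19753 = (8228 - 557*(3 + 8)) + 19753 = (8228 - 557*11) + 19753 = (8228 - 6127) + 19753 = 2101 + 19753 = 21854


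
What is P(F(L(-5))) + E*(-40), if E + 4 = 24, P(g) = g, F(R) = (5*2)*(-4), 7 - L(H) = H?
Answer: -840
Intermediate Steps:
L(H) = 7 - H
F(R) = -40 (F(R) = 10*(-4) = -40)
E = 20 (E = -4 + 24 = 20)
P(F(L(-5))) + E*(-40) = -40 + 20*(-40) = -40 - 800 = -840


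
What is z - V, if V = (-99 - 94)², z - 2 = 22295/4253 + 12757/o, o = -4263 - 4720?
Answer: -1422864403189/38204699 ≈ -37243.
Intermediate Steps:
o = -8983
z = 222429862/38204699 (z = 2 + (22295/4253 + 12757/(-8983)) = 2 + (22295*(1/4253) + 12757*(-1/8983)) = 2 + (22295/4253 - 12757/8983) = 2 + 146020464/38204699 = 222429862/38204699 ≈ 5.8221)
V = 37249 (V = (-193)² = 37249)
z - V = 222429862/38204699 - 1*37249 = 222429862/38204699 - 37249 = -1422864403189/38204699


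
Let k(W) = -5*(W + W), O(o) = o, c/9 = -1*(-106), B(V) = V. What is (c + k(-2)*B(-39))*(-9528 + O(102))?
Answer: -1640124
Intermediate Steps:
c = 954 (c = 9*(-1*(-106)) = 9*106 = 954)
k(W) = -10*W
(c + k(-2)*B(-39))*(-9528 + O(102)) = (954 - 10*(-2)*(-39))*(-9528 + 102) = (954 + 20*(-39))*(-9426) = (954 - 780)*(-9426) = 174*(-9426) = -1640124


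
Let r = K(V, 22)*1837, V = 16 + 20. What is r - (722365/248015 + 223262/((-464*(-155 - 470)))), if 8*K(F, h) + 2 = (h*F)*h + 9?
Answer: 3598545774412579/899054375 ≈ 4.0026e+6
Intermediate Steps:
V = 36
K(F, h) = 7/8 + F*h²/8 (K(F, h) = -¼ + ((h*F)*h + 9)/8 = -¼ + ((F*h)*h + 9)/8 = -¼ + (F*h² + 9)/8 = -¼ + (9 + F*h²)/8 = -¼ + (9/8 + F*h²/8) = 7/8 + F*h²/8)
r = 32020747/8 (r = (7/8 + (⅛)*36*22²)*1837 = (7/8 + (⅛)*36*484)*1837 = (7/8 + 2178)*1837 = (17431/8)*1837 = 32020747/8 ≈ 4.0026e+6)
r - (722365/248015 + 223262/((-464*(-155 - 470)))) = 32020747/8 - (722365/248015 + 223262/((-464*(-155 - 470)))) = 32020747/8 - (722365*(1/248015) + 223262/((-464*(-625)))) = 32020747/8 - (144473/49603 + 223262/290000) = 32020747/8 - (144473/49603 + 223262*(1/290000)) = 32020747/8 - (144473/49603 + 111631/145000) = 32020747/8 - 1*26485817493/7192435000 = 32020747/8 - 26485817493/7192435000 = 3598545774412579/899054375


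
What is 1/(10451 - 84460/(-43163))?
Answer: 43163/451180973 ≈ 9.5667e-5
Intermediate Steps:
1/(10451 - 84460/(-43163)) = 1/(10451 - 84460*(-1/43163)) = 1/(10451 + 84460/43163) = 1/(451180973/43163) = 43163/451180973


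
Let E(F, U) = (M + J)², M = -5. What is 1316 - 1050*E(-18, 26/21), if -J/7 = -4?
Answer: -554134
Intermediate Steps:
J = 28 (J = -7*(-4) = 28)
E(F, U) = 529 (E(F, U) = (-5 + 28)² = 23² = 529)
1316 - 1050*E(-18, 26/21) = 1316 - 1050*529 = 1316 - 555450 = -554134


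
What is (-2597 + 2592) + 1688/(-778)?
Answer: -2789/389 ≈ -7.1697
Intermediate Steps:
(-2597 + 2592) + 1688/(-778) = -5 + 1688*(-1/778) = -5 - 844/389 = -2789/389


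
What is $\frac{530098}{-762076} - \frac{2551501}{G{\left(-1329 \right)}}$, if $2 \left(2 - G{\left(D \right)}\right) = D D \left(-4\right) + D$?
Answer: $- \frac{545336089947}{384646810898} \approx -1.4178$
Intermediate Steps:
$G{\left(D \right)} = 2 + 2 D^{2} - \frac{D}{2}$ ($G{\left(D \right)} = 2 - \frac{D D \left(-4\right) + D}{2} = 2 - \frac{D^{2} \left(-4\right) + D}{2} = 2 - \frac{- 4 D^{2} + D}{2} = 2 - \frac{D - 4 D^{2}}{2} = 2 + \left(2 D^{2} - \frac{D}{2}\right) = 2 + 2 D^{2} - \frac{D}{2}$)
$\frac{530098}{-762076} - \frac{2551501}{G{\left(-1329 \right)}} = \frac{530098}{-762076} - \frac{2551501}{2 + 2 \left(-1329\right)^{2} - - \frac{1329}{2}} = 530098 \left(- \frac{1}{762076}\right) - \frac{2551501}{2 + 2 \cdot 1766241 + \frac{1329}{2}} = - \frac{265049}{381038} - \frac{2551501}{2 + 3532482 + \frac{1329}{2}} = - \frac{265049}{381038} - \frac{2551501}{\frac{7066297}{2}} = - \frac{265049}{381038} - \frac{5103002}{7066297} = - \frac{545336089947}{384646810898}$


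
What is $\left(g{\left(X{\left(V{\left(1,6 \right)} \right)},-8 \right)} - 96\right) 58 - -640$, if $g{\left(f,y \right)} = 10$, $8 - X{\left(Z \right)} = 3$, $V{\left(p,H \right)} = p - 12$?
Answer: $-4348$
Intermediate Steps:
$V{\left(p,H \right)} = -12 + p$ ($V{\left(p,H \right)} = p - 12 = -12 + p$)
$X{\left(Z \right)} = 5$ ($X{\left(Z \right)} = 8 - 3 = 5$)
$\left(g{\left(X{\left(V{\left(1,6 \right)} \right)},-8 \right)} - 96\right) 58 - -640 = \left(10 - 96\right) 58 - -640 = \left(-86\right) 58 + 640 = -4988 + 640 = -4348$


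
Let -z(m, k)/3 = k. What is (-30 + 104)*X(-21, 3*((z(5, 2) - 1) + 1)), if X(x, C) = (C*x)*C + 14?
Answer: -502460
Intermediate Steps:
z(m, k) = -3*k
X(x, C) = 14 + x*C**2 (X(x, C) = x*C**2 + 14 = 14 + x*C**2)
(-30 + 104)*X(-21, 3*((z(5, 2) - 1) + 1)) = (-30 + 104)*(14 - 21*9*((-3*2 - 1) + 1)**2) = 74*(14 - 21*9*((-6 - 1) + 1)**2) = 74*(14 - 21*9*(-7 + 1)**2) = 74*(14 - 21*(3*(-6))**2) = 74*(14 - 21*(-18)**2) = 74*(14 - 21*324) = 74*(14 - 6804) = 74*(-6790) = -502460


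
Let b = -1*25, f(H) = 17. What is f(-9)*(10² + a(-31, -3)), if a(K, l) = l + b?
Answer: 1224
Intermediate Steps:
b = -25
a(K, l) = -25 + l (a(K, l) = l - 25 = -25 + l)
f(-9)*(10² + a(-31, -3)) = 17*(10² + (-25 - 3)) = 17*(100 - 28) = 17*72 = 1224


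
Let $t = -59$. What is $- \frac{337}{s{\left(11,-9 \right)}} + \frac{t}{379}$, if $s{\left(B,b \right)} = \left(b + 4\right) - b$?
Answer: $- \frac{127959}{1516} \approx -84.406$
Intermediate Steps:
$s{\left(B,b \right)} = 4$ ($s{\left(B,b \right)} = \left(4 + b\right) - b = 4$)
$- \frac{337}{s{\left(11,-9 \right)}} + \frac{t}{379} = - \frac{337}{4} - \frac{59}{379} = - \frac{127959}{1516}$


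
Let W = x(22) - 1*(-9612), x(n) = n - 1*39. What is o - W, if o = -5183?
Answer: -14778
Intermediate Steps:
x(n) = -39 + n (x(n) = n - 39 = -39 + n)
W = 9595 (W = (-39 + 22) - 1*(-9612) = -17 + 9612 = 9595)
o - W = -5183 - 1*9595 = -5183 - 9595 = -14778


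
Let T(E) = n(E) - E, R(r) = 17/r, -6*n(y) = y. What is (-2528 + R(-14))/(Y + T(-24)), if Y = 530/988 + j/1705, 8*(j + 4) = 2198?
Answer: -9941312810/112789299 ≈ -88.141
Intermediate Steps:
j = 1083/4 (j = -4 + (⅛)*2198 = -4 + 1099/4 = 1083/4 ≈ 270.75)
n(y) = -y/6
T(E) = -7*E/6 (T(E) = -E/6 - E = -7*E/6)
Y = 1171151/1684540 (Y = 530/988 + (1083/4)/1705 = 530*(1/988) + (1083/4)*(1/1705) = 265/494 + 1083/6820 = 1171151/1684540 ≈ 0.69524)
(-2528 + R(-14))/(Y + T(-24)) = (-2528 + 17/(-14))/(1171151/1684540 - 7/6*(-24)) = (-2528 + 17*(-1/14))/(1171151/1684540 + 28) = (-2528 - 17/14)/(48338271/1684540) = -35409/14*1684540/48338271 = -9941312810/112789299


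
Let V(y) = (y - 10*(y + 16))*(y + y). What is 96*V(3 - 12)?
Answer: 136512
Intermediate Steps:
V(y) = 2*y*(-160 - 9*y) (V(y) = (y - 10*(16 + y))*(2*y) = (y + (-160 - 10*y))*(2*y) = (-160 - 9*y)*(2*y) = 2*y*(-160 - 9*y))
96*V(3 - 12) = 96*(-2*(3 - 12)*(160 + 9*(3 - 12))) = 96*(-2*(-9)*(160 + 9*(-9))) = 96*(-2*(-9)*(160 - 81)) = 96*(-2*(-9)*79) = 96*1422 = 136512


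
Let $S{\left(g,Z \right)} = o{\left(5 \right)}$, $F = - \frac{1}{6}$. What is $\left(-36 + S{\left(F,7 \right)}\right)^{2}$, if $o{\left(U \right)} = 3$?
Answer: $1089$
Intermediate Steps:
$F = - \frac{1}{6}$ ($F = \left(-1\right) \frac{1}{6} = - \frac{1}{6} \approx -0.16667$)
$S{\left(g,Z \right)} = 3$
$\left(-36 + S{\left(F,7 \right)}\right)^{2} = \left(-36 + 3\right)^{2} = \left(-33\right)^{2} = 1089$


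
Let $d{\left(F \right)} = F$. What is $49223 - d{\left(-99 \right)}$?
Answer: $49322$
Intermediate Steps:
$49223 - d{\left(-99 \right)} = 49223 - -99 = 49223 + 99 = 49322$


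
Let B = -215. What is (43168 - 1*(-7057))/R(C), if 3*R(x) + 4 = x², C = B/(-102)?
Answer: 1567622700/4609 ≈ 3.4012e+5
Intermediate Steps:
C = 215/102 (C = -215/(-102) = -215*(-1/102) = 215/102 ≈ 2.1078)
R(x) = -4/3 + x²/3
(43168 - 1*(-7057))/R(C) = (43168 - 1*(-7057))/(-4/3 + (215/102)²/3) = (43168 + 7057)/(-4/3 + (⅓)*(46225/10404)) = 50225/(-4/3 + 46225/31212) = 50225/(4609/31212) = 50225*(31212/4609) = 1567622700/4609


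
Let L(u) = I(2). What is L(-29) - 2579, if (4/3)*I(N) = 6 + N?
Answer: -2573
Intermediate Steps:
I(N) = 9/2 + 3*N/4 (I(N) = 3*(6 + N)/4 = 9/2 + 3*N/4)
L(u) = 6 (L(u) = 9/2 + (3/4)*2 = 9/2 + 3/2 = 6)
L(-29) - 2579 = 6 - 2579 = -2573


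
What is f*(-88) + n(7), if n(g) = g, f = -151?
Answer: 13295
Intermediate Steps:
f*(-88) + n(7) = -151*(-88) + 7 = 13288 + 7 = 13295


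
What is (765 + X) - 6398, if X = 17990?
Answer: 12357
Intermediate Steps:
(765 + X) - 6398 = (765 + 17990) - 6398 = 18755 - 6398 = 12357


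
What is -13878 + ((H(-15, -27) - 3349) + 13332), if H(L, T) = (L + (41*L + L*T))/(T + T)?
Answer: -23345/6 ≈ -3890.8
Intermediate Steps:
H(L, T) = (42*L + L*T)/(2*T) (H(L, T) = (42*L + L*T)/((2*T)) = (42*L + L*T)*(1/(2*T)) = (42*L + L*T)/(2*T))
-13878 + ((H(-15, -27) - 3349) + 13332) = -13878 + (((½)*(-15)*(42 - 27)/(-27) - 3349) + 13332) = -13878 + (((½)*(-15)*(-1/27)*15 - 3349) + 13332) = -13878 + ((25/6 - 3349) + 13332) = -13878 + (-20069/6 + 13332) = -13878 + 59923/6 = -23345/6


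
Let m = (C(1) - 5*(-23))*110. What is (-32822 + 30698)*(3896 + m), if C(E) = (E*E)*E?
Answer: -35377344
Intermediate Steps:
C(E) = E**3 (C(E) = E**2*E = E**3)
m = 12760 (m = (1**3 - 5*(-23))*110 = (1 + 115)*110 = 116*110 = 12760)
(-32822 + 30698)*(3896 + m) = (-32822 + 30698)*(3896 + 12760) = -2124*16656 = -35377344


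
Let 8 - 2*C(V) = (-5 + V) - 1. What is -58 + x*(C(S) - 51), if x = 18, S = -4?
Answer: -814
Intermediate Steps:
C(V) = 7 - V/2 (C(V) = 4 - ((-5 + V) - 1)/2 = 4 - (-6 + V)/2 = 4 + (3 - V/2) = 7 - V/2)
-58 + x*(C(S) - 51) = -58 + 18*((7 - ½*(-4)) - 51) = -58 + 18*((7 + 2) - 51) = -58 + 18*(9 - 51) = -58 + 18*(-42) = -58 - 756 = -814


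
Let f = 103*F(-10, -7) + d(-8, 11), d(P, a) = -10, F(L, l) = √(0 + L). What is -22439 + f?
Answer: -22449 + 103*I*√10 ≈ -22449.0 + 325.71*I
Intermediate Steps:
F(L, l) = √L
f = -10 + 103*I*√10 (f = 103*√(-10) - 10 = 103*(I*√10) - 10 = 103*I*√10 - 10 = -10 + 103*I*√10 ≈ -10.0 + 325.71*I)
-22439 + f = -22439 + (-10 + 103*I*√10) = -22449 + 103*I*√10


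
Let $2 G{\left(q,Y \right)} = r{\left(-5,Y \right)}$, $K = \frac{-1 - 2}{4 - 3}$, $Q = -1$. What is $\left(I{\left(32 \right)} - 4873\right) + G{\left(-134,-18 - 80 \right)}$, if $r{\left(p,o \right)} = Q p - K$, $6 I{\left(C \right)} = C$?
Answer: $- \frac{14591}{3} \approx -4863.7$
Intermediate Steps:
$I{\left(C \right)} = \frac{C}{6}$
$K = -3$ ($K = - \frac{3}{1} = \left(-3\right) 1 = -3$)
$r{\left(p,o \right)} = 3 - p$ ($r{\left(p,o \right)} = - p - -3 = - p + 3 = 3 - p$)
$G{\left(q,Y \right)} = 4$ ($G{\left(q,Y \right)} = \frac{3 - -5}{2} = \frac{3 + 5}{2} = \frac{1}{2} \cdot 8 = 4$)
$\left(I{\left(32 \right)} - 4873\right) + G{\left(-134,-18 - 80 \right)} = \left(\frac{1}{6} \cdot 32 - 4873\right) + 4 = \left(\frac{16}{3} - 4873\right) + 4 = - \frac{14603}{3} + 4 = - \frac{14591}{3}$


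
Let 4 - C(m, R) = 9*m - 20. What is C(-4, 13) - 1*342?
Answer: -282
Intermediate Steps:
C(m, R) = 24 - 9*m (C(m, R) = 4 - (9*m - 20) = 4 - (-20 + 9*m) = 4 + (20 - 9*m) = 24 - 9*m)
C(-4, 13) - 1*342 = (24 - 9*(-4)) - 1*342 = (24 + 36) - 342 = 60 - 342 = -282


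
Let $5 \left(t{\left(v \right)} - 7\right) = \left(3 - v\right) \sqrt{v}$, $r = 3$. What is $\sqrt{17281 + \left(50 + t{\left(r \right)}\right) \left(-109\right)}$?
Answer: $2 \sqrt{2767} \approx 105.2$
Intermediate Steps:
$t{\left(v \right)} = 7 + \frac{\sqrt{v} \left(3 - v\right)}{5}$ ($t{\left(v \right)} = 7 + \frac{\left(3 - v\right) \sqrt{v}}{5} = 7 + \frac{\sqrt{v} \left(3 - v\right)}{5}$)
$\sqrt{17281 + \left(50 + t{\left(r \right)}\right) \left(-109\right)} = \sqrt{17281 + \left(50 + \left(7 - \frac{3^{\frac{3}{2}}}{5} + \frac{3 \sqrt{3}}{5}\right)\right) \left(-109\right)} = \sqrt{17281 + \left(50 + \left(7 - \frac{3 \sqrt{3}}{5} + \frac{3 \sqrt{3}}{5}\right)\right) \left(-109\right)} = \sqrt{17281 + \left(50 + 7\right) \left(-109\right)} = \sqrt{17281 + 57 \left(-109\right)} = \sqrt{17281 - 6213} = \sqrt{11068} = 2 \sqrt{2767}$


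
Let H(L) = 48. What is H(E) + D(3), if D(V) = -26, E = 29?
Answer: 22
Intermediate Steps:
H(E) + D(3) = 48 - 26 = 22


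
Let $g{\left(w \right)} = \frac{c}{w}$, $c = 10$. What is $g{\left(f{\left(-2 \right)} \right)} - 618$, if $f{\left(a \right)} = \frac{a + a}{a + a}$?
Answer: $-608$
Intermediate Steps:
$f{\left(a \right)} = 1$ ($f{\left(a \right)} = \frac{2 a}{2 a} = 2 a \frac{1}{2 a} = 1$)
$g{\left(w \right)} = \frac{10}{w}$
$g{\left(f{\left(-2 \right)} \right)} - 618 = \frac{10}{1} - 618 = 10 \cdot 1 - 618 = 10 - 618 = -608$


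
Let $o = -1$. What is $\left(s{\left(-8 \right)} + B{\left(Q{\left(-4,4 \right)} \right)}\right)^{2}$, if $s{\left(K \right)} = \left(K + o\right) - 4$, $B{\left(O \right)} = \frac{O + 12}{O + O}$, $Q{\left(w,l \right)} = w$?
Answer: $196$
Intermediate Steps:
$B{\left(O \right)} = \frac{12 + O}{2 O}$
$s{\left(K \right)} = -5 + K$ ($s{\left(K \right)} = \left(K - 1\right) - 4 = \left(-1 + K\right) - 4 = -5 + K$)
$\left(s{\left(-8 \right)} + B{\left(Q{\left(-4,4 \right)} \right)}\right)^{2} = \left(\left(-5 - 8\right) + \frac{12 - 4}{2 \left(-4\right)}\right)^{2} = \left(-13 + \frac{1}{2} \left(- \frac{1}{4}\right) 8\right)^{2} = \left(-13 - 1\right)^{2} = \left(-14\right)^{2} = 196$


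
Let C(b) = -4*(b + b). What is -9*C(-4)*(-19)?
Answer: 5472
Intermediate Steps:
C(b) = -8*b
-9*C(-4)*(-19) = -(-72)*(-4)*(-19) = -9*32*(-19) = -288*(-19) = 5472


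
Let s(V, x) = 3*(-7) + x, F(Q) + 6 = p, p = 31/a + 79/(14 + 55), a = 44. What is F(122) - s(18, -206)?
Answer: 676571/3036 ≈ 222.85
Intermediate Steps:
p = 5615/3036 (p = 31/44 + 79/(14 + 55) = 31*(1/44) + 79/69 = 31/44 + 79*(1/69) = 31/44 + 79/69 = 5615/3036 ≈ 1.8495)
F(Q) = -12601/3036 (F(Q) = -6 + 5615/3036 = -12601/3036)
s(V, x) = -21 + x
F(122) - s(18, -206) = -12601/3036 - (-21 - 206) = -12601/3036 - 1*(-227) = -12601/3036 + 227 = 676571/3036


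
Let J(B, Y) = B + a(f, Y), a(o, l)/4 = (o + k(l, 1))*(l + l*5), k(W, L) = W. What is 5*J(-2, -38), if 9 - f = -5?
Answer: 109430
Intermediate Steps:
f = 14 (f = 9 - 1*(-5) = 9 + 5 = 14)
a(o, l) = 24*l*(l + o) (a(o, l) = 4*((o + l)*(l + l*5)) = 4*((l + o)*(l + 5*l)) = 4*((l + o)*(6*l)) = 4*(6*l*(l + o)) = 24*l*(l + o))
J(B, Y) = B + 24*Y*(14 + Y) (J(B, Y) = B + 24*Y*(Y + 14) = B + 24*Y*(14 + Y))
5*J(-2, -38) = 5*(-2 + 24*(-38)*(14 - 38)) = 5*(-2 + 24*(-38)*(-24)) = 5*(-2 + 21888) = 5*21886 = 109430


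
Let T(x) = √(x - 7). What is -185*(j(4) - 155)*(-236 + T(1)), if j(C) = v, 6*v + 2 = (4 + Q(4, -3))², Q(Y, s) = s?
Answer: -20323730/3 + 172235*I*√6/6 ≈ -6.7746e+6 + 70315.0*I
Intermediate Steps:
v = -⅙ (v = -⅓ + (4 - 3)²/6 = -⅓ + (⅙)*1² = -⅓ + (⅙)*1 = -⅓ + ⅙ = -⅙ ≈ -0.16667)
T(x) = √(-7 + x)
j(C) = -⅙
-185*(j(4) - 155)*(-236 + T(1)) = -185*(-⅙ - 155)*(-236 + √(-7 + 1)) = -(-172235)*(-236 + √(-6))/6 = -(-172235)*(-236 + I*√6)/6 = -185*(109858/3 - 931*I*√6/6) = -20323730/3 + 172235*I*√6/6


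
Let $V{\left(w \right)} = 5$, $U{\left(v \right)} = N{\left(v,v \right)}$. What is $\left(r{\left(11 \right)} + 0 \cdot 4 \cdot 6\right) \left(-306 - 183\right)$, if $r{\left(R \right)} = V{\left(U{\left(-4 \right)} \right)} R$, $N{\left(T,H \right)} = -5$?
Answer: $-26895$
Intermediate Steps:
$U{\left(v \right)} = -5$
$r{\left(R \right)} = 5 R$
$\left(r{\left(11 \right)} + 0 \cdot 4 \cdot 6\right) \left(-306 - 183\right) = \left(5 \cdot 11 + 0 \cdot 4 \cdot 6\right) \left(-306 - 183\right) = \left(55 + 0 \cdot 6\right) \left(-489\right) = \left(55 + 0\right) \left(-489\right) = 55 \left(-489\right) = -26895$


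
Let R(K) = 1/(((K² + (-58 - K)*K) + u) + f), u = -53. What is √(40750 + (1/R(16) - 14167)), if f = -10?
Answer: 2*√6398 ≈ 159.98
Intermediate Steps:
R(K) = 1/(-63 + K² + K*(-58 - K)) (R(K) = 1/(((K² + (-58 - K)*K) - 53) - 10) = 1/(((K² + K*(-58 - K)) - 53) - 10) = 1/((-53 + K² + K*(-58 - K)) - 10) = 1/(-63 + K² + K*(-58 - K)))
√(40750 + (1/R(16) - 14167)) = √(40750 + (1/(-1/(63 + 58*16)) - 14167)) = √(40750 + (1/(-1/(63 + 928)) - 14167)) = √(40750 + (1/(-1/991) - 14167)) = √(40750 + (-991 - 14167)) = √(40750 - 15158) = √25592 = 2*√6398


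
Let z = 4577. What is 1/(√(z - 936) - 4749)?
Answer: -4749/22549360 - √3641/22549360 ≈ -0.00021328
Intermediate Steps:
1/(√(z - 936) - 4749) = 1/(√(4577 - 936) - 4749) = 1/(√3641 - 4749) = 1/(-4749 + √3641)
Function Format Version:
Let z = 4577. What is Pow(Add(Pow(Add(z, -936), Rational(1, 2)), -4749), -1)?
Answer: Add(Rational(-4749, 22549360), Mul(Rational(-1, 22549360), Pow(3641, Rational(1, 2)))) ≈ -0.00021328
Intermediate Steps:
Pow(Add(Pow(Add(z, -936), Rational(1, 2)), -4749), -1) = Pow(Add(Pow(Add(4577, -936), Rational(1, 2)), -4749), -1) = Pow(Add(Pow(3641, Rational(1, 2)), -4749), -1) = Pow(Add(-4749, Pow(3641, Rational(1, 2))), -1)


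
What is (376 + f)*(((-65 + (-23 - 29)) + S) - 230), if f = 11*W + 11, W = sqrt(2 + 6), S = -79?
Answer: -164862 - 9372*sqrt(2) ≈ -1.7812e+5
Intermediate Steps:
W = 2*sqrt(2) (W = sqrt(8) = 2*sqrt(2) ≈ 2.8284)
f = 11 + 22*sqrt(2) (f = 11*(2*sqrt(2)) + 11 = 22*sqrt(2) + 11 = 11 + 22*sqrt(2) ≈ 42.113)
(376 + f)*(((-65 + (-23 - 29)) + S) - 230) = (376 + (11 + 22*sqrt(2)))*(((-65 + (-23 - 29)) - 79) - 230) = (387 + 22*sqrt(2))*(((-65 - 52) - 79) - 230) = (387 + 22*sqrt(2))*((-117 - 79) - 230) = (387 + 22*sqrt(2))*(-196 - 230) = (387 + 22*sqrt(2))*(-426) = -164862 - 9372*sqrt(2)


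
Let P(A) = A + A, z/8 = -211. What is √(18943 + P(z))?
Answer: √15567 ≈ 124.77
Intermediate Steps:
z = -1688 (z = 8*(-211) = -1688)
P(A) = 2*A
√(18943 + P(z)) = √(18943 + 2*(-1688)) = √(18943 - 3376) = √15567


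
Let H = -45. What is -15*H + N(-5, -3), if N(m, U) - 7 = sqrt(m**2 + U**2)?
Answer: 682 + sqrt(34) ≈ 687.83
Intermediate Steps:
N(m, U) = 7 + sqrt(U**2 + m**2) (N(m, U) = 7 + sqrt(m**2 + U**2) = 7 + sqrt(U**2 + m**2))
-15*H + N(-5, -3) = -15*(-45) + (7 + sqrt((-3)**2 + (-5)**2)) = 675 + (7 + sqrt(9 + 25)) = 675 + (7 + sqrt(34)) = 682 + sqrt(34)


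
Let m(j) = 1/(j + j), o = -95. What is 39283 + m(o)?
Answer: 7463769/190 ≈ 39283.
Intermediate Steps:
m(j) = 1/(2*j)
39283 + m(o) = 39283 + (½)/(-95) = 39283 + (½)*(-1/95) = 39283 - 1/190 = 7463769/190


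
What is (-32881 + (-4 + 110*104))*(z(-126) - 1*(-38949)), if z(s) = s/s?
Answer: -835282750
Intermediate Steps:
z(s) = 1
(-32881 + (-4 + 110*104))*(z(-126) - 1*(-38949)) = (-32881 + (-4 + 110*104))*(1 - 1*(-38949)) = (-32881 + (-4 + 11440))*(1 + 38949) = (-32881 + 11436)*38950 = -21445*38950 = -835282750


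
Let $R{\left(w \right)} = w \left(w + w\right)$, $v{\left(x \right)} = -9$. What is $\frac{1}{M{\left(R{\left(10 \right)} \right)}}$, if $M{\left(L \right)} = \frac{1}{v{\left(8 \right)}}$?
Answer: $-9$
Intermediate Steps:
$R{\left(w \right)} = 2 w^{2}$ ($R{\left(w \right)} = w 2 w = 2 w^{2}$)
$M{\left(L \right)} = - \frac{1}{9}$ ($M{\left(L \right)} = \frac{1}{-9} = - \frac{1}{9}$)
$\frac{1}{M{\left(R{\left(10 \right)} \right)}} = \frac{1}{- \frac{1}{9}} = -9$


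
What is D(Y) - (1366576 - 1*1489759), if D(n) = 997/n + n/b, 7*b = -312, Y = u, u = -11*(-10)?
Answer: 1056966731/8580 ≈ 1.2319e+5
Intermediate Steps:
u = 110
Y = 110
b = -312/7 (b = (1/7)*(-312) = -312/7 ≈ -44.571)
D(n) = 997/n - 7*n/312 (D(n) = 997/n + n/(-312/7) = 997/n + n*(-7/312) = 997/n - 7*n/312)
D(Y) - (1366576 - 1*1489759) = (997/110 - 7/312*110) - (1366576 - 1*1489759) = (997*(1/110) - 385/156) - (1366576 - 1489759) = (997/110 - 385/156) - 1*(-123183) = 56591/8580 + 123183 = 1056966731/8580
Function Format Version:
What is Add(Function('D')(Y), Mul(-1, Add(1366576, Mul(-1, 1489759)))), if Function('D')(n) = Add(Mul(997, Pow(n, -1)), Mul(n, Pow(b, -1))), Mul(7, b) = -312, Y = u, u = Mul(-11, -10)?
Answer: Rational(1056966731, 8580) ≈ 1.2319e+5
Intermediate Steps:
u = 110
Y = 110
b = Rational(-312, 7) (b = Mul(Rational(1, 7), -312) = Rational(-312, 7) ≈ -44.571)
Function('D')(n) = Add(Mul(997, Pow(n, -1)), Mul(Rational(-7, 312), n)) (Function('D')(n) = Add(Mul(997, Pow(n, -1)), Mul(n, Pow(Rational(-312, 7), -1))) = Add(Mul(997, Pow(n, -1)), Mul(n, Rational(-7, 312))) = Add(Mul(997, Pow(n, -1)), Mul(Rational(-7, 312), n)))
Add(Function('D')(Y), Mul(-1, Add(1366576, Mul(-1, 1489759)))) = Add(Add(Mul(997, Pow(110, -1)), Mul(Rational(-7, 312), 110)), Mul(-1, Add(1366576, Mul(-1, 1489759)))) = Add(Add(Mul(997, Rational(1, 110)), Rational(-385, 156)), Mul(-1, Add(1366576, -1489759))) = Add(Add(Rational(997, 110), Rational(-385, 156)), Mul(-1, -123183)) = Add(Rational(56591, 8580), 123183) = Rational(1056966731, 8580)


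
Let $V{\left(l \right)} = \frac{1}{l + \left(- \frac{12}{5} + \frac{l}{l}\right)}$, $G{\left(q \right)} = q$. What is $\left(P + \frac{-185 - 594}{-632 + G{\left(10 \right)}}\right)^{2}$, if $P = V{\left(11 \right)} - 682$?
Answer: $\frac{103238706816025}{222845184} \approx 4.6328 \cdot 10^{5}$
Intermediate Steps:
$V{\left(l \right)} = \frac{1}{- \frac{7}{5} + l}$ ($V{\left(l \right)} = \frac{1}{l + \left(\left(-12\right) \frac{1}{5} + 1\right)} = \frac{1}{l + \left(- \frac{12}{5} + 1\right)} = \frac{1}{l - \frac{7}{5}} = \frac{1}{- \frac{7}{5} + l}$)
$P = - \frac{32731}{48}$ ($P = \frac{5}{-7 + 5 \cdot 11} - 682 = \frac{5}{-7 + 55} - 682 = \frac{5}{48} - 682 = - \frac{32731}{48} \approx -681.9$)
$\left(P + \frac{-185 - 594}{-632 + G{\left(10 \right)}}\right)^{2} = \left(- \frac{32731}{48} + \frac{-185 - 594}{-632 + 10}\right)^{2} = \left(- \frac{32731}{48} - \frac{779}{-622}\right)^{2} = \left(- \frac{32731}{48} - - \frac{779}{622}\right)^{2} = \left(- \frac{32731}{48} + \frac{779}{622}\right)^{2} = \left(- \frac{10160645}{14928}\right)^{2} = \frac{103238706816025}{222845184}$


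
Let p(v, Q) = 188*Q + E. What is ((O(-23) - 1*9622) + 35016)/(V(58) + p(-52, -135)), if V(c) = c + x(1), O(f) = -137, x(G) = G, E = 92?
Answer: -25257/25229 ≈ -1.0011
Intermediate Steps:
p(v, Q) = 92 + 188*Q (p(v, Q) = 188*Q + 92 = 92 + 188*Q)
V(c) = 1 + c (V(c) = c + 1 = 1 + c)
((O(-23) - 1*9622) + 35016)/(V(58) + p(-52, -135)) = ((-137 - 1*9622) + 35016)/((1 + 58) + (92 + 188*(-135))) = ((-137 - 9622) + 35016)/(59 + (92 - 25380)) = (-9759 + 35016)/(59 - 25288) = 25257/(-25229) = 25257*(-1/25229) = -25257/25229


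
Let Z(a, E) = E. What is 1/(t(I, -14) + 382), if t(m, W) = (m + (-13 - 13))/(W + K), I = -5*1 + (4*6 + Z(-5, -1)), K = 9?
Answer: 5/1918 ≈ 0.0026069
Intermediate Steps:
I = 18 (I = -5*1 + (4*6 - 1) = -5 + (24 - 1) = -5 + 23 = 18)
t(m, W) = (-26 + m)/(9 + W) (t(m, W) = (m + (-13 - 13))/(W + 9) = (m - 26)/(9 + W) = (-26 + m)/(9 + W))
1/(t(I, -14) + 382) = 1/((-26 + 18)/(9 - 14) + 382) = 1/(-8/(-5) + 382) = 1/(-⅕*(-8) + 382) = 1/(8/5 + 382) = 1/(1918/5) = 5/1918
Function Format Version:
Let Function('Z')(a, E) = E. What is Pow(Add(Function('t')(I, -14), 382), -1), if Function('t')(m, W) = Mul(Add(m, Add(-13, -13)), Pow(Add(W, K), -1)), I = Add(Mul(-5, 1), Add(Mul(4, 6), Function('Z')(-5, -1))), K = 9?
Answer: Rational(5, 1918) ≈ 0.0026069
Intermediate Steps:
I = 18 (I = Add(Mul(-5, 1), Add(Mul(4, 6), -1)) = Add(-5, Add(24, -1)) = Add(-5, 23) = 18)
Function('t')(m, W) = Mul(Pow(Add(9, W), -1), Add(-26, m)) (Function('t')(m, W) = Mul(Add(m, Add(-13, -13)), Pow(Add(W, 9), -1)) = Mul(Add(m, -26), Pow(Add(9, W), -1)) = Mul(Add(-26, m), Pow(Add(9, W), -1)) = Mul(Pow(Add(9, W), -1), Add(-26, m)))
Pow(Add(Function('t')(I, -14), 382), -1) = Pow(Add(Mul(Pow(Add(9, -14), -1), Add(-26, 18)), 382), -1) = Pow(Add(Mul(Pow(-5, -1), -8), 382), -1) = Pow(Add(Mul(Rational(-1, 5), -8), 382), -1) = Pow(Add(Rational(8, 5), 382), -1) = Pow(Rational(1918, 5), -1) = Rational(5, 1918)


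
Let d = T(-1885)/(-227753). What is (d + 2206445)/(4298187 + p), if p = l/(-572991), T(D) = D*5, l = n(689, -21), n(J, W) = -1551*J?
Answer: 47990333815488735/93485908130764478 ≈ 0.51334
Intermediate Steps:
l = -1068639 (l = -1551*689 = -1068639)
T(D) = 5*D
d = 9425/227753 (d = (5*(-1885))/(-227753) = -9425*(-1/227753) = 9425/227753 ≈ 0.041383)
p = 356213/190997 (p = -1068639/(-572991) = -1068639*(-1/572991) = 356213/190997 ≈ 1.8650)
(d + 2206445)/(4298187 + p) = (9425/227753 + 2206445)/(4298187 + 356213/190997) = 502524477510/(227753*(820941178652/190997)) = (502524477510/227753)*(190997/820941178652) = 47990333815488735/93485908130764478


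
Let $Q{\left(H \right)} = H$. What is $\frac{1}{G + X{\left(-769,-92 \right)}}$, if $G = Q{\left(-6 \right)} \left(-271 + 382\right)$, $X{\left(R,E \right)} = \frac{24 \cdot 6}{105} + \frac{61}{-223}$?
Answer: $- \frac{7805}{5189561} \approx -0.001504$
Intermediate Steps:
$X{\left(R,E \right)} = \frac{8569}{7805}$ ($X{\left(R,E \right)} = 144 \cdot \frac{1}{105} + 61 \left(- \frac{1}{223}\right) = \frac{48}{35} - \frac{61}{223} = \frac{8569}{7805}$)
$G = -666$ ($G = - 6 \left(-271 + 382\right) = \left(-6\right) 111 = -666$)
$\frac{1}{G + X{\left(-769,-92 \right)}} = \frac{1}{-666 + \frac{8569}{7805}} = \frac{1}{- \frac{5189561}{7805}} = - \frac{7805}{5189561}$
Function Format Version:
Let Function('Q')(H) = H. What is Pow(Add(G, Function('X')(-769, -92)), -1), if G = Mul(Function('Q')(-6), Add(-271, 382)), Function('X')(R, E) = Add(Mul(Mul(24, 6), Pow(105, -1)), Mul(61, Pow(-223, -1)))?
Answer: Rational(-7805, 5189561) ≈ -0.0015040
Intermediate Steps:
Function('X')(R, E) = Rational(8569, 7805) (Function('X')(R, E) = Add(Mul(144, Rational(1, 105)), Mul(61, Rational(-1, 223))) = Add(Rational(48, 35), Rational(-61, 223)) = Rational(8569, 7805))
G = -666 (G = Mul(-6, Add(-271, 382)) = Mul(-6, 111) = -666)
Pow(Add(G, Function('X')(-769, -92)), -1) = Pow(Add(-666, Rational(8569, 7805)), -1) = Pow(Rational(-5189561, 7805), -1) = Rational(-7805, 5189561)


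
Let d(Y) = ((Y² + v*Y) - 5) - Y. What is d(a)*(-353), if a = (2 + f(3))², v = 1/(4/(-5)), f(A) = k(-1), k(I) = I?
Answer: 8825/4 ≈ 2206.3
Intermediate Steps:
f(A) = -1
v = -5/4 (v = 1/(4*(-⅕)) = 1/(-⅘) = -5/4 ≈ -1.2500)
a = 1 (a = (2 - 1)² = 1² = 1)
d(Y) = -5 + Y² - 9*Y/4 (d(Y) = ((Y² - 5*Y/4) - 5) - Y = (-5 + Y² - 5*Y/4) - Y = -5 + Y² - 9*Y/4)
d(a)*(-353) = (-5 + 1² - 9/4*1)*(-353) = (-5 + 1 - 9/4)*(-353) = -25/4*(-353) = 8825/4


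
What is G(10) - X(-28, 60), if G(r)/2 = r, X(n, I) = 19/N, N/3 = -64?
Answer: 3859/192 ≈ 20.099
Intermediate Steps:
N = -192 (N = 3*(-64) = -192)
X(n, I) = -19/192 (X(n, I) = 19/(-192) = 19*(-1/192) = -19/192)
G(r) = 2*r
G(10) - X(-28, 60) = 2*10 - 1*(-19/192) = 20 + 19/192 = 3859/192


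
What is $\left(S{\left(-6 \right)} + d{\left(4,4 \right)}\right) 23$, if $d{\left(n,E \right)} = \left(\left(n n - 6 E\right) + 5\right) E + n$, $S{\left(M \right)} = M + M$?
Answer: $-460$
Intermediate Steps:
$S{\left(M \right)} = 2 M$
$d{\left(n,E \right)} = n + E \left(5 + n^{2} - 6 E\right)$ ($d{\left(n,E \right)} = \left(\left(n^{2} - 6 E\right) + 5\right) E + n = \left(5 + n^{2} - 6 E\right) E + n = E \left(5 + n^{2} - 6 E\right) + n = n + E \left(5 + n^{2} - 6 E\right)$)
$\left(S{\left(-6 \right)} + d{\left(4,4 \right)}\right) 23 = \left(2 \left(-6\right) + \left(4 - 6 \cdot 4^{2} + 5 \cdot 4 + 4 \cdot 4^{2}\right)\right) 23 = \left(-12 + \left(4 - 96 + 20 + 4 \cdot 16\right)\right) 23 = \left(-12 + \left(4 - 96 + 20 + 64\right)\right) 23 = \left(-12 - 8\right) 23 = \left(-20\right) 23 = -460$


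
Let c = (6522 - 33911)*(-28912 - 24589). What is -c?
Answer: -1465338889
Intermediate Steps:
c = 1465338889 (c = -27389*(-53501) = 1465338889)
-c = -1*1465338889 = -1465338889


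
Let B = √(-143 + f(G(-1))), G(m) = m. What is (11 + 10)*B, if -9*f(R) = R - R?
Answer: 21*I*√143 ≈ 251.12*I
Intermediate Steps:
f(R) = 0 (f(R) = -(R - R)/9 = -⅑*0 = 0)
B = I*√143 (B = √(-143 + 0) = √(-143) = I*√143 ≈ 11.958*I)
(11 + 10)*B = (11 + 10)*(I*√143) = 21*(I*√143) = 21*I*√143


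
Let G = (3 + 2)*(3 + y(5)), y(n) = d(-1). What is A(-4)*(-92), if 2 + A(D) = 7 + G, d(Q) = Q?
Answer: -1380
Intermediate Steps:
y(n) = -1
G = 10 (G = (3 + 2)*(3 - 1) = 5*2 = 10)
A(D) = 15 (A(D) = -2 + (7 + 10) = -2 + 17 = 15)
A(-4)*(-92) = 15*(-92) = -1380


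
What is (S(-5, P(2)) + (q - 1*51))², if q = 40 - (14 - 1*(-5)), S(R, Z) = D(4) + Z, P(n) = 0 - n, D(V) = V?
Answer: 784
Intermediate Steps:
P(n) = -n
S(R, Z) = 4 + Z
q = 21 (q = 40 - (14 + 5) = 40 - 1*19 = 40 - 19 = 21)
(S(-5, P(2)) + (q - 1*51))² = ((4 - 1*2) + (21 - 1*51))² = ((4 - 2) + (21 - 51))² = (2 - 30)² = (-28)² = 784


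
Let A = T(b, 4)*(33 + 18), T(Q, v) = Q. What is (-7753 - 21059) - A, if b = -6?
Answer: -28506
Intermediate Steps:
A = -306 (A = -6*(33 + 18) = -6*51 = -306)
(-7753 - 21059) - A = (-7753 - 21059) - 1*(-306) = -28812 + 306 = -28506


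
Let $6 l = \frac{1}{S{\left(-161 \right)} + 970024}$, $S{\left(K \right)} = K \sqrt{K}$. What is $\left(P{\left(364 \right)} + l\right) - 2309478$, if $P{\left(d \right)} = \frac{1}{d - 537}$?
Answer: $- \frac{1127841507645671953769}{488353430871783} + \frac{161 i \sqrt{161}}{5645704403142} \approx -2.3095 \cdot 10^{6} + 3.6184 \cdot 10^{-10} i$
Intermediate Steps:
$S{\left(K \right)} = K^{\frac{3}{2}}$
$l = \frac{1}{6 \left(970024 - 161 i \sqrt{161}\right)}$ ($l = \frac{1}{6 \left(\left(-161\right)^{\frac{3}{2}} + 970024\right)} = \frac{1}{6 \left(- 161 i \sqrt{161} + 970024\right)} = \frac{1}{6 \left(970024 - 161 i \sqrt{161}\right)} \approx 1.7182 \cdot 10^{-7} + 3.6184 \cdot 10^{-10} i$)
$P{\left(d \right)} = \frac{1}{-537 + d}$
$\left(P{\left(364 \right)} + l\right) - 2309478 = \left(\frac{1}{-537 + 364} + \left(\frac{485012}{2822852201571} + \frac{161 i \sqrt{161}}{5645704403142}\right)\right) - 2309478 = \left(\frac{1}{-173} + \left(\frac{485012}{2822852201571} + \frac{161 i \sqrt{161}}{5645704403142}\right)\right) - 2309478 = \left(- \frac{1}{173} + \left(\frac{485012}{2822852201571} + \frac{161 i \sqrt{161}}{5645704403142}\right)\right) - 2309478 = \left(- \frac{2822768294495}{488353430871783} + \frac{161 i \sqrt{161}}{5645704403142}\right) - 2309478 = - \frac{1127841507645671953769}{488353430871783} + \frac{161 i \sqrt{161}}{5645704403142}$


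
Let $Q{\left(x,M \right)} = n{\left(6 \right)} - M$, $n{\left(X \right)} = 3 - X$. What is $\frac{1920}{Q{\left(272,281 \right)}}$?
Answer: $- \frac{480}{71} \approx -6.7606$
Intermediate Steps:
$Q{\left(x,M \right)} = -3 - M$ ($Q{\left(x,M \right)} = \left(3 - 6\right) - M = -3 - M$)
$\frac{1920}{Q{\left(272,281 \right)}} = \frac{1920}{-3 - 281} = \frac{1920}{-284} = 1920 \left(- \frac{1}{284}\right) = - \frac{480}{71}$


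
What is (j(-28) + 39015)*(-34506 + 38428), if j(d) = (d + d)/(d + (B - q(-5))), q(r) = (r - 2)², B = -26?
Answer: 15760953122/103 ≈ 1.5302e+8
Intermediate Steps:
q(r) = (-2 + r)²
j(d) = 2*d/(-75 + d) (j(d) = (d + d)/(d + (-26 - (-2 - 5)²)) = (2*d)/(d + (-26 - 1*(-7)²)) = (2*d)/(d + (-26 - 1*49)) = (2*d)/(d + (-26 - 49)) = (2*d)/(d - 75) = (2*d)/(-75 + d) = 2*d/(-75 + d))
(j(-28) + 39015)*(-34506 + 38428) = (2*(-28)/(-75 - 28) + 39015)*(-34506 + 38428) = (2*(-28)/(-103) + 39015)*3922 = (2*(-28)*(-1/103) + 39015)*3922 = (56/103 + 39015)*3922 = (4018601/103)*3922 = 15760953122/103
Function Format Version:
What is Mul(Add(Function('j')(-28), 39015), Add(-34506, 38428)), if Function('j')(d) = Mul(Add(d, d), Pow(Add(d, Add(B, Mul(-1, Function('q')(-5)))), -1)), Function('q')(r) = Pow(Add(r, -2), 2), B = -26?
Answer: Rational(15760953122, 103) ≈ 1.5302e+8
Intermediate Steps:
Function('q')(r) = Pow(Add(-2, r), 2)
Function('j')(d) = Mul(2, d, Pow(Add(-75, d), -1)) (Function('j')(d) = Mul(Add(d, d), Pow(Add(d, Add(-26, Mul(-1, Pow(Add(-2, -5), 2)))), -1)) = Mul(Mul(2, d), Pow(Add(d, Add(-26, Mul(-1, Pow(-7, 2)))), -1)) = Mul(Mul(2, d), Pow(Add(d, Add(-26, Mul(-1, 49))), -1)) = Mul(Mul(2, d), Pow(Add(d, Add(-26, -49)), -1)) = Mul(Mul(2, d), Pow(Add(d, -75), -1)) = Mul(Mul(2, d), Pow(Add(-75, d), -1)) = Mul(2, d, Pow(Add(-75, d), -1)))
Mul(Add(Function('j')(-28), 39015), Add(-34506, 38428)) = Mul(Add(Mul(2, -28, Pow(Add(-75, -28), -1)), 39015), Add(-34506, 38428)) = Mul(Add(Mul(2, -28, Pow(-103, -1)), 39015), 3922) = Mul(Add(Mul(2, -28, Rational(-1, 103)), 39015), 3922) = Mul(Add(Rational(56, 103), 39015), 3922) = Mul(Rational(4018601, 103), 3922) = Rational(15760953122, 103)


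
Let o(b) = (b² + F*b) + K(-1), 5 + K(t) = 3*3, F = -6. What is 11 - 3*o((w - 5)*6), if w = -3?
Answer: -7777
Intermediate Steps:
K(t) = 4 (K(t) = -5 + 3*3 = -5 + 9 = 4)
o(b) = 4 + b² - 6*b (o(b) = (b² - 6*b) + 4 = 4 + b² - 6*b)
11 - 3*o((w - 5)*6) = 11 - 3*(4 + ((-3 - 5)*6)² - 6*(-3 - 5)*6) = 11 - 3*(4 + (-8*6)² - (-48)*6) = 11 - 3*(4 + (-48)² - 6*(-48)) = 11 - 3*(4 + 2304 + 288) = 11 - 3*2596 = 11 - 7788 = -7777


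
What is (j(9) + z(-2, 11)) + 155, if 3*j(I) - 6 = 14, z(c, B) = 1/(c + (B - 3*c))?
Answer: 2426/15 ≈ 161.73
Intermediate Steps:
z(c, B) = 1/(B - 2*c)
j(I) = 20/3 (j(I) = 2 + (⅓)*14 = 2 + 14/3 = 20/3)
(j(9) + z(-2, 11)) + 155 = (20/3 + 1/(11 - 2*(-2))) + 155 = (20/3 + 1/(11 + 4)) + 155 = (20/3 + 1/15) + 155 = 101/15 + 155 = 2426/15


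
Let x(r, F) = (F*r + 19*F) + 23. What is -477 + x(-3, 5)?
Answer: -374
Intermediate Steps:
x(r, F) = 23 + 19*F + F*r (x(r, F) = (19*F + F*r) + 23 = 23 + 19*F + F*r)
-477 + x(-3, 5) = -477 + (23 + 19*5 + 5*(-3)) = -477 + (23 + 95 - 15) = -477 + 103 = -374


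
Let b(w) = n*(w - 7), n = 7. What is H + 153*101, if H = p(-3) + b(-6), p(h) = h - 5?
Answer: 15354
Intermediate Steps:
p(h) = -5 + h
b(w) = -49 + 7*w (b(w) = 7*(w - 7) = 7*(-7 + w) = -49 + 7*w)
H = -99 (H = (-5 - 3) + (-49 + 7*(-6)) = -8 + (-49 - 42) = -8 - 91 = -99)
H + 153*101 = -99 + 153*101 = -99 + 15453 = 15354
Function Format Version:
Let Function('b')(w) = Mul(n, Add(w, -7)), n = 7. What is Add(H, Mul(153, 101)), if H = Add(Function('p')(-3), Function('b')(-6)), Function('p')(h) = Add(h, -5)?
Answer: 15354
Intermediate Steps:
Function('p')(h) = Add(-5, h)
Function('b')(w) = Add(-49, Mul(7, w)) (Function('b')(w) = Mul(7, Add(w, -7)) = Mul(7, Add(-7, w)) = Add(-49, Mul(7, w)))
H = -99 (H = Add(Add(-5, -3), Add(-49, Mul(7, -6))) = Add(-8, Add(-49, -42)) = Add(-8, -91) = -99)
Add(H, Mul(153, 101)) = Add(-99, Mul(153, 101)) = Add(-99, 15453) = 15354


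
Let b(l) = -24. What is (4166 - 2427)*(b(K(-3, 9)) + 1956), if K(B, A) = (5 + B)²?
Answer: 3359748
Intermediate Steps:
(4166 - 2427)*(b(K(-3, 9)) + 1956) = (4166 - 2427)*(-24 + 1956) = 1739*1932 = 3359748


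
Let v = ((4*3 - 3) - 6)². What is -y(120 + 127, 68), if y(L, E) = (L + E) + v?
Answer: -324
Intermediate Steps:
v = 9 (v = ((12 - 3) - 6)² = (9 - 6)² = 3² = 9)
y(L, E) = 9 + E + L (y(L, E) = (L + E) + 9 = (E + L) + 9 = 9 + E + L)
-y(120 + 127, 68) = -(9 + 68 + (120 + 127)) = -(9 + 68 + 247) = -1*324 = -324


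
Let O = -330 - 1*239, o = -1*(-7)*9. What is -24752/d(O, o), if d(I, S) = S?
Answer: -3536/9 ≈ -392.89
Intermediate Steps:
o = 63 (o = 7*9 = 63)
O = -569 (O = -330 - 239 = -569)
-24752/d(O, o) = -24752/63 = -24752*1/63 = -3536/9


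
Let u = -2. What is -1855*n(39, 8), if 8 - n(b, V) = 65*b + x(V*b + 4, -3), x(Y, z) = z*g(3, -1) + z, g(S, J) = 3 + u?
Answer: 4676455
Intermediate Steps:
g(S, J) = 1 (g(S, J) = 3 - 2 = 1)
x(Y, z) = 2*z (x(Y, z) = z*1 + z = z + z = 2*z)
n(b, V) = 14 - 65*b (n(b, V) = 8 - (65*b + 2*(-3)) = 8 - (65*b - 6) = 8 - (-6 + 65*b) = 8 + (6 - 65*b) = 14 - 65*b)
-1855*n(39, 8) = -1855*(14 - 65*39) = -1855*(14 - 2535) = -1855*(-2521) = 4676455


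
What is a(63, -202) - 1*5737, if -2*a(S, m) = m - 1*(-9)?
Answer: -11281/2 ≈ -5640.5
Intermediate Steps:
a(S, m) = -9/2 - m/2 (a(S, m) = -(m - 1*(-9))/2 = -(m + 9)/2 = -(9 + m)/2 = -9/2 - m/2)
a(63, -202) - 1*5737 = (-9/2 - ½*(-202)) - 1*5737 = (-9/2 + 101) - 5737 = 193/2 - 5737 = -11281/2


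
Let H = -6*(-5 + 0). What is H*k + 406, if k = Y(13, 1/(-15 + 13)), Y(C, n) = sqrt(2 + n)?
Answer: 406 + 15*sqrt(6) ≈ 442.74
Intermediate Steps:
k = sqrt(6)/2 (k = sqrt(2 + 1/(-15 + 13)) = sqrt(2 + 1/(-2)) = sqrt(2 - 1/2) = sqrt(3/2) = sqrt(6)/2 ≈ 1.2247)
H = 30 (H = -6*(-5) = 30)
H*k + 406 = 30*(sqrt(6)/2) + 406 = 15*sqrt(6) + 406 = 406 + 15*sqrt(6)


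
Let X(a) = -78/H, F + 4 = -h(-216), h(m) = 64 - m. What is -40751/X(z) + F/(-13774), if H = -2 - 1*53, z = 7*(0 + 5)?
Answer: -217406429/7566 ≈ -28735.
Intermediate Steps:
z = 35 (z = 7*5 = 35)
H = -55 (H = -2 - 53 = -55)
F = -284 (F = -4 - (64 - 1*(-216)) = -4 - (64 + 216) = -4 - 1*280 = -4 - 280 = -284)
X(a) = 78/55 (X(a) = -78/(-55) = -78*(-1/55) = 78/55)
-40751/X(z) + F/(-13774) = -40751/78/55 - 284/(-13774) = -40751*55/78 - 284*(-1/13774) = -2241305/78 + 2/97 = -217406429/7566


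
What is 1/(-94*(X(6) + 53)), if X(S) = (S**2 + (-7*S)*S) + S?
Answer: 1/14758 ≈ 6.7760e-5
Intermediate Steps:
X(S) = S - 6*S**2 (X(S) = (S**2 - 7*S**2) + S = -6*S**2 + S = S - 6*S**2)
1/(-94*(X(6) + 53)) = 1/(-94*(6*(1 - 6*6) + 53)) = 1/(-94*(6*(1 - 36) + 53)) = 1/(-94*(6*(-35) + 53)) = 1/(-94*(-210 + 53)) = 1/(-94*(-157)) = 1/14758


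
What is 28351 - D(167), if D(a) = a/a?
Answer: 28350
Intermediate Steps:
D(a) = 1
28351 - D(167) = 28351 - 1*1 = 28351 - 1 = 28350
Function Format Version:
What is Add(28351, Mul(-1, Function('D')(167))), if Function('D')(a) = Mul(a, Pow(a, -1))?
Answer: 28350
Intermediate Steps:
Function('D')(a) = 1
Add(28351, Mul(-1, Function('D')(167))) = Add(28351, Mul(-1, 1)) = Add(28351, -1) = 28350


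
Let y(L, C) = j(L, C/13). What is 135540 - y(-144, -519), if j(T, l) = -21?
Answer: 135561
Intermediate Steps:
y(L, C) = -21
135540 - y(-144, -519) = 135540 - 1*(-21) = 135540 + 21 = 135561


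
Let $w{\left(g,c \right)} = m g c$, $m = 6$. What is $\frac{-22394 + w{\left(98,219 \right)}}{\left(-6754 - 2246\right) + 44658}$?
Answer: $\frac{53189}{17829} \approx 2.9833$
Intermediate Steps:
$w{\left(g,c \right)} = 6 c g$ ($w{\left(g,c \right)} = 6 g c = 6 c g$)
$\frac{-22394 + w{\left(98,219 \right)}}{\left(-6754 - 2246\right) + 44658} = \frac{-22394 + 6 \cdot 219 \cdot 98}{\left(-6754 - 2246\right) + 44658} = \frac{-22394 + 128772}{\left(-6754 - 2246\right) + 44658} = \frac{106378}{-9000 + 44658} = \frac{106378}{35658} = 106378 \cdot \frac{1}{35658} = \frac{53189}{17829}$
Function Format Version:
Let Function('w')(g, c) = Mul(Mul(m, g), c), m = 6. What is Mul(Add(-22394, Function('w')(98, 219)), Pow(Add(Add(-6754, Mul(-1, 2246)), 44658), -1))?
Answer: Rational(53189, 17829) ≈ 2.9833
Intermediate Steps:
Function('w')(g, c) = Mul(6, c, g) (Function('w')(g, c) = Mul(Mul(6, g), c) = Mul(6, c, g))
Mul(Add(-22394, Function('w')(98, 219)), Pow(Add(Add(-6754, Mul(-1, 2246)), 44658), -1)) = Mul(Add(-22394, Mul(6, 219, 98)), Pow(Add(Add(-6754, Mul(-1, 2246)), 44658), -1)) = Mul(Add(-22394, 128772), Pow(Add(Add(-6754, -2246), 44658), -1)) = Mul(106378, Pow(Add(-9000, 44658), -1)) = Mul(106378, Pow(35658, -1)) = Mul(106378, Rational(1, 35658)) = Rational(53189, 17829)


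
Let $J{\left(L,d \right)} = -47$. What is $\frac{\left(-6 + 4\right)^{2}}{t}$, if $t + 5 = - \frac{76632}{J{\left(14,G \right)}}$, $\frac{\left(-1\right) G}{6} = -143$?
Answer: $\frac{188}{76397} \approx 0.0024608$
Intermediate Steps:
$G = 858$ ($G = \left(-6\right) \left(-143\right) = 858$)
$t = \frac{76397}{47}$ ($t = -5 - \frac{76632}{-47} = -5 - - \frac{76632}{47} = -5 + \frac{76632}{47} = \frac{76397}{47} \approx 1625.5$)
$\frac{\left(-6 + 4\right)^{2}}{t} = \frac{\left(-6 + 4\right)^{2}}{\frac{76397}{47}} = \left(-2\right)^{2} \cdot \frac{47}{76397} = 4 \cdot \frac{47}{76397} = \frac{188}{76397}$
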